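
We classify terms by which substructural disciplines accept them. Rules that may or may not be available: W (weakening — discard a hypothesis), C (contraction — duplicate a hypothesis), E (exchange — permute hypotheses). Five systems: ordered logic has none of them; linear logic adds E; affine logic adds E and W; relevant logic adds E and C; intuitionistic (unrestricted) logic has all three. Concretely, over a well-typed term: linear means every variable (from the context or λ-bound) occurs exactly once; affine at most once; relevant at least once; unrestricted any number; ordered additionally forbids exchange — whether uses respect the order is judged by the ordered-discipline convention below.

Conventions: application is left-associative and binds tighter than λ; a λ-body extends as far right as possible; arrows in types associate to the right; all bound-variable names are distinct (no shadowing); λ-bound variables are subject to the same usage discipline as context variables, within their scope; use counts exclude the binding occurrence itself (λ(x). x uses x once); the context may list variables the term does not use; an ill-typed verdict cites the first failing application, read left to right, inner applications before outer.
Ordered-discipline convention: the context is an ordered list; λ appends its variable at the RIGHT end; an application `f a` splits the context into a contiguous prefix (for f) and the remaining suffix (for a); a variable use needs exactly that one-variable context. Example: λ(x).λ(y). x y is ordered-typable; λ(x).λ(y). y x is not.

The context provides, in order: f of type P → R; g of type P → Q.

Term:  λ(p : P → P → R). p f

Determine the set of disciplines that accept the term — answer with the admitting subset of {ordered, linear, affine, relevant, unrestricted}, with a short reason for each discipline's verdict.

accepted by: none
use counts: f=1, g=0, p [bound]=1
left-to-right use order: p, f
typing: ill-typed: an argument P → R mismatches the expected P
ordered: ✗ — not simply typable
linear: ✗ — fails simple typing
affine: ✗ — a type mismatch blocks all five
relevant: ✗ — the type mismatch rejects it
unrestricted: ✗ — not simply typable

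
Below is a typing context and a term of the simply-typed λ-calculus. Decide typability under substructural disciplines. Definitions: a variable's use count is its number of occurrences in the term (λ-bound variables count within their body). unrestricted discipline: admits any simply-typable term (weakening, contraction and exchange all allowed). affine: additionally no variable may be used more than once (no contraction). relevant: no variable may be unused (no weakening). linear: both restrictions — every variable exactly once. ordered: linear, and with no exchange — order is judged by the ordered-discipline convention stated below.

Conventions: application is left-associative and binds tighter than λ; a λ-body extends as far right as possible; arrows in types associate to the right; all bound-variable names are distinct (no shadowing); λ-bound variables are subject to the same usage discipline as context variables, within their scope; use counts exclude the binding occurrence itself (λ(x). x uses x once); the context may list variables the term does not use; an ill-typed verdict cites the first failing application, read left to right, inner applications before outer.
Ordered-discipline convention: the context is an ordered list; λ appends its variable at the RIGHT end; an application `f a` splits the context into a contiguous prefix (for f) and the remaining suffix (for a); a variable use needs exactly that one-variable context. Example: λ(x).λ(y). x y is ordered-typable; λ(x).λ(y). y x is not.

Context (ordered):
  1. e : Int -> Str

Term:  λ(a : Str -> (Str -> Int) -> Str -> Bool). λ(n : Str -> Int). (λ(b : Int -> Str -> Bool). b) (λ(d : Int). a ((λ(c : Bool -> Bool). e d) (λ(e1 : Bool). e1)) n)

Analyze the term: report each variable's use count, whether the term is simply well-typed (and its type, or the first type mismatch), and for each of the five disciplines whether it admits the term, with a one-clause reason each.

variable uses: e: 1, a (λ-bound): 1, n (λ-bound): 1, b (λ-bound): 1, d (λ-bound): 1, c (λ-bound): 0, e1 (λ-bound): 1
uses in reading order: b, a, e, d, e1, n
typing: ✓ — (Str -> (Str -> Int) -> Str -> Bool) -> (Str -> Int) -> Int -> Str -> Bool
ordered: ✗ — unused: c — weakening required
linear: ✗ — unused: c — weakening required
affine: ✓ — no duplicate uses among e, a, n, b, d, c, e1
relevant: ✗ — unused: c — weakening required
unrestricted: ✓ — typability at (Str -> (Str -> Int) -> Str -> Bool) -> (Str -> Int) -> Int -> Str -> Bool is all that's needed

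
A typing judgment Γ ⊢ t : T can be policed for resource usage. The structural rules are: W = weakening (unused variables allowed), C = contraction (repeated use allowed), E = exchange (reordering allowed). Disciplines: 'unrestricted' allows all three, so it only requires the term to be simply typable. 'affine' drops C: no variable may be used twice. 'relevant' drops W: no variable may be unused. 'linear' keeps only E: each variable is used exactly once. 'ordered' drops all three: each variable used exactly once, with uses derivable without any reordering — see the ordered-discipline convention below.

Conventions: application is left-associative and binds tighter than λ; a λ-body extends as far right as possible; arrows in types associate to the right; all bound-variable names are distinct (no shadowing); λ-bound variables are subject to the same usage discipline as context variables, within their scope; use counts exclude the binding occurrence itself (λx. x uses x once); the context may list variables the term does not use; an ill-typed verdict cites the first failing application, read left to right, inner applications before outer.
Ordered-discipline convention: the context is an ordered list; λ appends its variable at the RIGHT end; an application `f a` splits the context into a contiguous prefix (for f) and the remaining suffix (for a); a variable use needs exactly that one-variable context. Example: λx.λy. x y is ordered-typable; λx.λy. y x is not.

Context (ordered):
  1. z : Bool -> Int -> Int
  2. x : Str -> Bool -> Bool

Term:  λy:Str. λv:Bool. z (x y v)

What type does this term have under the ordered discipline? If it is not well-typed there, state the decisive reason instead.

term : Str -> Bool -> Int -> Int
counts: z: 1×; x: 1×; y [bound]: 1×; v [bound]: 1×
left-to-right use order: z, x, y, v
typing: ✓ — Str -> Bool -> Int -> Int
across the five disciplines: ordered ✓; linear ✓; affine ✓; relevant ✓; unrestricted ✓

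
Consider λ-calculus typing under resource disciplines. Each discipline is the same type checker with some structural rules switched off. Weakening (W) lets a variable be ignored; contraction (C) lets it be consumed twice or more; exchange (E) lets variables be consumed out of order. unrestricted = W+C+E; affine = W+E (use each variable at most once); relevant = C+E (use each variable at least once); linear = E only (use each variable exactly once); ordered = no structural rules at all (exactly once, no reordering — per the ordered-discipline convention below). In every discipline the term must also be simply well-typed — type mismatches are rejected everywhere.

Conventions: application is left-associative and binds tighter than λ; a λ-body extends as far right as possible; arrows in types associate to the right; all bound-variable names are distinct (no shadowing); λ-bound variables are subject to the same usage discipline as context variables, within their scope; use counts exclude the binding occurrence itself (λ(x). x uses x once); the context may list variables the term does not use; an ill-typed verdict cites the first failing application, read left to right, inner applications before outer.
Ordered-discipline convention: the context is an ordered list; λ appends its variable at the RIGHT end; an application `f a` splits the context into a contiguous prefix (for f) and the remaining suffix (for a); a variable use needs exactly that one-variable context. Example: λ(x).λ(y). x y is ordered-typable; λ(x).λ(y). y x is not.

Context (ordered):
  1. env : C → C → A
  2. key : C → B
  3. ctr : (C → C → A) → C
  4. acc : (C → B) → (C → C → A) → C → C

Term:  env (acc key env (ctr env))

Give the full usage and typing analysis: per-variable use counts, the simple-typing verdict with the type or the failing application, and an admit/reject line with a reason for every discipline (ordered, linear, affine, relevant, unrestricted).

counts: env: 3; key: 1; ctr: 1; acc: 1
left-to-right use order: env, acc, key, env, ctr, env
typing: ✓ — C → A
ordered: ✗ — env ×3 used more than once (contraction)
linear: ✗ — env ×3 used more than once (contraction)
affine: ✗ — env ×3 used more than once (contraction)
relevant: ✓ — at least one use each (env, key, ctr, acc)
unrestricted: ✓ — type-checks (C → A) and nothing is barred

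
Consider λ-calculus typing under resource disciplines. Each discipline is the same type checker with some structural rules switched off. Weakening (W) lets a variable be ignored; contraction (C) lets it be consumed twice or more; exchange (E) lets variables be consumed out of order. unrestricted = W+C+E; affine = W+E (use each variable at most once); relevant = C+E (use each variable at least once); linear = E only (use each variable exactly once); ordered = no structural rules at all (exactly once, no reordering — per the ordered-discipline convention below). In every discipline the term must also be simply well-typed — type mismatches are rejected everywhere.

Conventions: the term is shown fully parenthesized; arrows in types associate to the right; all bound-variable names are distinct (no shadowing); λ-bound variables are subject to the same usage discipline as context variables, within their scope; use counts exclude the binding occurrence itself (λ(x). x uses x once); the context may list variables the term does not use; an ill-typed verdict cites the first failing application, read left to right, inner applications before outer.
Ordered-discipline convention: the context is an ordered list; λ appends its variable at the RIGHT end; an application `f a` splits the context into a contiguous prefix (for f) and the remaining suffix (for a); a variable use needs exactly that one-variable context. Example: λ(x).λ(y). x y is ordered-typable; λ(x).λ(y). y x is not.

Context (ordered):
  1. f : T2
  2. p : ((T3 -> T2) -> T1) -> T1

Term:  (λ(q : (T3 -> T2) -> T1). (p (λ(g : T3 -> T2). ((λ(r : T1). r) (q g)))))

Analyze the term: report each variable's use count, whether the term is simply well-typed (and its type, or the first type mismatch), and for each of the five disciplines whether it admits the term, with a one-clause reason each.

use counts: f=0, p=1, q [bound]=1, g [bound]=1, r [bound]=1
left-to-right use order: p, r, q, g
typing: the term checks, with type ((T3 -> T2) -> T1) -> T1
ordered: ✗ — f never used (weakening)
linear: ✗ — f never used (weakening)
affine: ✓ — f, p, q, g, r: no repeats, contraction unneeded
relevant: ✗ — f never used (weakening)
unrestricted: ✓ — type-checks (((T3 -> T2) -> T1) -> T1) and nothing is barred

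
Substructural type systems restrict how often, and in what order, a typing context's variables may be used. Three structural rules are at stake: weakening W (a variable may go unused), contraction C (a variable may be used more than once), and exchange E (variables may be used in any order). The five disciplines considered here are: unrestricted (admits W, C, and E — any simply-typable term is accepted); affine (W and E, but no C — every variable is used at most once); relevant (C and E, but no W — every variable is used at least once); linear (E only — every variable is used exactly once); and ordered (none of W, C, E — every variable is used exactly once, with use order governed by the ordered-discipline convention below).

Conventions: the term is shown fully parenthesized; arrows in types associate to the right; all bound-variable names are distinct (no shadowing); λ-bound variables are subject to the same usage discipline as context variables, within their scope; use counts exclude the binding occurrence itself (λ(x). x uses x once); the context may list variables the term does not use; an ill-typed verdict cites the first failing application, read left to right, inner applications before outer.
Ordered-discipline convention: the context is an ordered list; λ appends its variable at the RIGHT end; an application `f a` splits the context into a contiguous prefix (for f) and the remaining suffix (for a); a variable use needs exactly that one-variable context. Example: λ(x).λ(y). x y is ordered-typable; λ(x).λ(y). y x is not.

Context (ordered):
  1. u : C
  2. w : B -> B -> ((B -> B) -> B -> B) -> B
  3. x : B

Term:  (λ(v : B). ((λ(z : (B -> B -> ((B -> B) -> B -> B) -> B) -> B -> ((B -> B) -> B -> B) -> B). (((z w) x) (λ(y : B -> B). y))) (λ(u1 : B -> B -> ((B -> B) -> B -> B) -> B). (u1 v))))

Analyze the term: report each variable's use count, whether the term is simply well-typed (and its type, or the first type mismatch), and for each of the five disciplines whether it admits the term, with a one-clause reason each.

use counts: u ×0; w ×1; x ×1; v (bound) ×1; z (bound) ×1; y (bound) ×1; u1 (bound) ×1
use order (left to right): z, w, x, y, u1, v
typing: well-typed at B -> B
ordered: ✗ — unused: u — weakening required
linear: ✗ — unused: u — weakening required
affine: ✓ — none of u, w, x, v, z, y, u1 used more than once
relevant: ✗ — unused: u — weakening required
unrestricted: ✓ — type-checks (B -> B) and nothing is barred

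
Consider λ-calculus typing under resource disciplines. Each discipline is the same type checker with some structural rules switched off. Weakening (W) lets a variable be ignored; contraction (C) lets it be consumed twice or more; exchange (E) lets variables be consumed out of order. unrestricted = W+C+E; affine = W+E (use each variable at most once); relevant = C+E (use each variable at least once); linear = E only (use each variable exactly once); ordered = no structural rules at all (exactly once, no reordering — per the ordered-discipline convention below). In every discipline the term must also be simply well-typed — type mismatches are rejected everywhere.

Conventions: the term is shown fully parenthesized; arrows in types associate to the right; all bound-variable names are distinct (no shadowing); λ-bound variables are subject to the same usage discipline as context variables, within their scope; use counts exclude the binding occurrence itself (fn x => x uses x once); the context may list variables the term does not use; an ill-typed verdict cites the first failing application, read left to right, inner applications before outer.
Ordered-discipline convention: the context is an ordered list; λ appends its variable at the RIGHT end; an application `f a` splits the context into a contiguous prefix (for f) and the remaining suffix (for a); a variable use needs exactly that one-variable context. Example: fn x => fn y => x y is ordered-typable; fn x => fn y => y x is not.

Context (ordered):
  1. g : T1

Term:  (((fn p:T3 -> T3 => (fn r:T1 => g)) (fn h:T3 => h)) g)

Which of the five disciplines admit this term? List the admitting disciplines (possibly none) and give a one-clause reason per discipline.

admitted by: unrestricted
counts: g ×2; p (λ-bound) ×0; r (λ-bound) ×0; h (λ-bound) ×1
order of uses: g, h, g
typing: well-typed — term : T1
ordered ✗ (needs contraction — g ×2; needs weakening: p, r unused)
linear ✗ (needs contraction — g ×2; needs weakening: p, r unused)
affine ✗ (needs contraction — g ×2)
relevant ✗ (needs weakening: p, r unused)
unrestricted ✓ (simply typable at T1; W, C, E all held)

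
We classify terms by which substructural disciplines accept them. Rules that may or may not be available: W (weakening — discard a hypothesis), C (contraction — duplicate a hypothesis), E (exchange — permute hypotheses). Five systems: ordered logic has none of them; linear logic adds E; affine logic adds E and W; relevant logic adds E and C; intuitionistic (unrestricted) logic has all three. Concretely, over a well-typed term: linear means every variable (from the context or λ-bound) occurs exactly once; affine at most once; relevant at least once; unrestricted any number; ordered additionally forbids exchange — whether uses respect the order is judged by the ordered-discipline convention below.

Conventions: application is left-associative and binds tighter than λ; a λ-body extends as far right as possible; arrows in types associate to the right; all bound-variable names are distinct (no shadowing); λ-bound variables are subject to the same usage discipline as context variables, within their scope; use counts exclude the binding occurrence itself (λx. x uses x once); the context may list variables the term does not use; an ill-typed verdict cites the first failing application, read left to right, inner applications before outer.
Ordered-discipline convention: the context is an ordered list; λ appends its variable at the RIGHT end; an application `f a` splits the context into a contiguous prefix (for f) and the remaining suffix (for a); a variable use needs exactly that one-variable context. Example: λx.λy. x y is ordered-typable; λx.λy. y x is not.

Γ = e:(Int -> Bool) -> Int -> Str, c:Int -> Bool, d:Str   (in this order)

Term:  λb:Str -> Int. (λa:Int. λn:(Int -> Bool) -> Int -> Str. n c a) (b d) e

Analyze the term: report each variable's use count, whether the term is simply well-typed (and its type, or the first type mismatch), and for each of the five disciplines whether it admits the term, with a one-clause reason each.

usage: e=1, c=1, d=1, b (λ-bound)=1, a (λ-bound)=1, n (λ-bound)=1
order of uses: n, c, a, b, d, e
typing: well-typed at (Str -> Int) -> Str
ordered ✗ (needs exchange: uses follow n, c, a, b, d, e)
linear ✓ (e, c, d, b, a, n: one use apiece)
affine ✓ (none of e, c, d, b, a, n used more than once)
relevant ✓ (e, c, d, b, a, n: all used, weakening unneeded)
unrestricted ✓ (typability at (Str -> Int) -> Str is all that's needed)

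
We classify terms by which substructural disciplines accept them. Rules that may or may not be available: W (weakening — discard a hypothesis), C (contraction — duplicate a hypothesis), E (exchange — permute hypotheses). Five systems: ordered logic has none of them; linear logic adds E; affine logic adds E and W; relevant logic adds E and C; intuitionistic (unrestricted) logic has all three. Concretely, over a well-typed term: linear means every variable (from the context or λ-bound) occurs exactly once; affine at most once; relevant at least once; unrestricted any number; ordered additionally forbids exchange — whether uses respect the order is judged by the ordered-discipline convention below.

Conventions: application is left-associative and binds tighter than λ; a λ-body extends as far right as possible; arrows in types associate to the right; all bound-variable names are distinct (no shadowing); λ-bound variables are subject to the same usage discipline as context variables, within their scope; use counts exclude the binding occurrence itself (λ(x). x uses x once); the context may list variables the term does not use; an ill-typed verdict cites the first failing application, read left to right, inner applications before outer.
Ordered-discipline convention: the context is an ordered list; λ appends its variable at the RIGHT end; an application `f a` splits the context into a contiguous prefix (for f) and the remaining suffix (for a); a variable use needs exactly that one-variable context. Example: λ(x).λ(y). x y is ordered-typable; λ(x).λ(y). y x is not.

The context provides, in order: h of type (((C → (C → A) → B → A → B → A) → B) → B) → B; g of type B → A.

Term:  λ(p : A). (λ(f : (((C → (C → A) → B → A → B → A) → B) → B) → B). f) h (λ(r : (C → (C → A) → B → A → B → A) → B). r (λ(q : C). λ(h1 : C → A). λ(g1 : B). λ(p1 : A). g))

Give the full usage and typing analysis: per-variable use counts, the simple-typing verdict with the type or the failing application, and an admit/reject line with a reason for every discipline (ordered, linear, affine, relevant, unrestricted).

variable uses: h: 1×, g: 1×, p (λ-bound): 0×, f (λ-bound): 1×, r (λ-bound): 1×, q (λ-bound): 0×, h1 (λ-bound): 0×, g1 (λ-bound): 0×, p1 (λ-bound): 0×
order of uses: f, h, r, g
typing: well-typed — term : A → B
ordered ✗ (needs weakening: p, q, h1, g1, p1 unused)
linear ✗ (needs weakening: p, q, h1, g1, p1 unused)
affine ✓ (at most one use each (h, g, p, f, r, q, h1, g1, p1))
relevant ✗ (needs weakening: p, q, h1, g1, p1 unused)
unrestricted ✓ (well-typed at A → B; no restrictions here)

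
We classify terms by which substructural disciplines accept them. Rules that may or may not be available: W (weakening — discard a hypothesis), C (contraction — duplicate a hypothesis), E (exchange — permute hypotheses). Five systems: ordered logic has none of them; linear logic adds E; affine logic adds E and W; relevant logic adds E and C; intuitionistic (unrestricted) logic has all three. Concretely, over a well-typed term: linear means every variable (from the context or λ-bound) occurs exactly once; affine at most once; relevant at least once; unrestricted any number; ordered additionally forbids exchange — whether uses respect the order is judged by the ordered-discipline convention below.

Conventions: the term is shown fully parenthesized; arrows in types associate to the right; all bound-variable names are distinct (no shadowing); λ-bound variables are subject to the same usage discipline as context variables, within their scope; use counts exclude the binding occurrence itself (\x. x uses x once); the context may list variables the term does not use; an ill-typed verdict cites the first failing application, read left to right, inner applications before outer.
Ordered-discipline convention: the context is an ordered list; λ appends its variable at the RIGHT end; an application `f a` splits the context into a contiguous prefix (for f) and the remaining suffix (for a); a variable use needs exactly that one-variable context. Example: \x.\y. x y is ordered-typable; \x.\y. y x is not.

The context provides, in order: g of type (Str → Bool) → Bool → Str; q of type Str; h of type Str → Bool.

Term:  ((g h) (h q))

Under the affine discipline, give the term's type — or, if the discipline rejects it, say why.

not well-typed under affine — repeated use of h ×2
use counts: g ×1, q ×1, h ×2
use order (left to right): g, h, h, q
typing: well-typed — term : Str
all disciplines: ordered ✗; linear ✗; affine ✗; relevant ✓; unrestricted ✓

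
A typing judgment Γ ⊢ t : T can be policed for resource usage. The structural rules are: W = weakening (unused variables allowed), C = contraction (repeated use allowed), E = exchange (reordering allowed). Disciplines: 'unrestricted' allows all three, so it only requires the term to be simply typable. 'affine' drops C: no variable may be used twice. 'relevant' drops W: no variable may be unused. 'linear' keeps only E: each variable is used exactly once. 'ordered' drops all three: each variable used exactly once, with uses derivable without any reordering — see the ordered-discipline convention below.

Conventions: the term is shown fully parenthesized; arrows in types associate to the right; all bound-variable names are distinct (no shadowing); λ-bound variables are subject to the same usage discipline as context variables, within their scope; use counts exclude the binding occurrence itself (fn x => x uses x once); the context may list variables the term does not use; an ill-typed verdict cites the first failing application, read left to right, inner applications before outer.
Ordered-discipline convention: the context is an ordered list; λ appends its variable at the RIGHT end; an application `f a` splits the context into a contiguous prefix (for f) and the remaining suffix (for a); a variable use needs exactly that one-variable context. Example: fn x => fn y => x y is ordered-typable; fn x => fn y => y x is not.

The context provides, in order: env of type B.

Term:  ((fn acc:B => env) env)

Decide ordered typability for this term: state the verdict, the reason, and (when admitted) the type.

no — uses contraction: env ×2; unused: acc — weakening required
counts: env ×2, acc [bound] ×0
left-to-right use order: env, env
typing: the term checks, with type B
summary: ordered ✗ · linear ✗ · affine ✗ · relevant ✗ · unrestricted ✓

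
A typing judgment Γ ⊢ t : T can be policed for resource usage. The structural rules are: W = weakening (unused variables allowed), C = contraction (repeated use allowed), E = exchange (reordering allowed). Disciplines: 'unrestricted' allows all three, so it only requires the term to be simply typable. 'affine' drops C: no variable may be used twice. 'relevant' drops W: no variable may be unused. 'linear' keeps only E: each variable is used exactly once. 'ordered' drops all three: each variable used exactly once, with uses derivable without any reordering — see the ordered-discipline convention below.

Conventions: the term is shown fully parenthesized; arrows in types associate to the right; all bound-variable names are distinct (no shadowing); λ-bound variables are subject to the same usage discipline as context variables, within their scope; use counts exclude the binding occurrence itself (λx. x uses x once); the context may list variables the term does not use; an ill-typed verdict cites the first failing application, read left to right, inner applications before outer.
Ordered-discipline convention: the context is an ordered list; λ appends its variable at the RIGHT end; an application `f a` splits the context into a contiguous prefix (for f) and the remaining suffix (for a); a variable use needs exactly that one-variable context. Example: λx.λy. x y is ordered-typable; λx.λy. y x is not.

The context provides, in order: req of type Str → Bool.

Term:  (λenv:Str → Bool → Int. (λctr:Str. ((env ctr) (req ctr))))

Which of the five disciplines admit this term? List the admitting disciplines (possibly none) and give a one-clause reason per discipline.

admitting disciplines: relevant, unrestricted
use counts: req: 1; env [bound]: 1; ctr [bound]: 2
left-to-right use order: env, ctr, req, ctr
typing: ✓ — (Str → Bool → Int) → Str → Int
ordered: ✗, uses contraction: ctr ×2
linear: ✗, uses contraction: ctr ×2
affine: ✗, uses contraction: ctr ×2
relevant: ✓, every one of req, env, ctr appears
unrestricted: ✓, simply typable at (Str → Bool → Int) → Str → Int; W, C, E all held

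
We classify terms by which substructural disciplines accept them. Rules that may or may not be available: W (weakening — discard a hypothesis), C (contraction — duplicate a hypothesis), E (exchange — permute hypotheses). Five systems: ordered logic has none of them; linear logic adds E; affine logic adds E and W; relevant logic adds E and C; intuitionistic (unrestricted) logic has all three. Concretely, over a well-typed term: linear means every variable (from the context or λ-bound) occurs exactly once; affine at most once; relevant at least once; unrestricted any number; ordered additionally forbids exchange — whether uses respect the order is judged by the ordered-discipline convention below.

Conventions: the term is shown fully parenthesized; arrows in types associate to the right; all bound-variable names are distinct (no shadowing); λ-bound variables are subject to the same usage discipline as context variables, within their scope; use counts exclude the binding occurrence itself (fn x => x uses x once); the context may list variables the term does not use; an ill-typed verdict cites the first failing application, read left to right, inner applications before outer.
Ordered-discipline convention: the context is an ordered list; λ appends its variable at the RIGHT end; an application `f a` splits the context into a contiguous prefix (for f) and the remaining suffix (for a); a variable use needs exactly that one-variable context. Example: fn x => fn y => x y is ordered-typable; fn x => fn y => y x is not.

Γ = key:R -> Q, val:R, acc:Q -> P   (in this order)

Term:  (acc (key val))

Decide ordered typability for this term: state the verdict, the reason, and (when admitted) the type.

no — no contiguous prefix/suffix split fits acc, key, val
variable uses: key ×1, val ×1, acc ×1
uses in reading order: acc, key, val
typing: well-typed at P
per-discipline verdicts: ordered ✗; linear ✓; affine ✓; relevant ✓; unrestricted ✓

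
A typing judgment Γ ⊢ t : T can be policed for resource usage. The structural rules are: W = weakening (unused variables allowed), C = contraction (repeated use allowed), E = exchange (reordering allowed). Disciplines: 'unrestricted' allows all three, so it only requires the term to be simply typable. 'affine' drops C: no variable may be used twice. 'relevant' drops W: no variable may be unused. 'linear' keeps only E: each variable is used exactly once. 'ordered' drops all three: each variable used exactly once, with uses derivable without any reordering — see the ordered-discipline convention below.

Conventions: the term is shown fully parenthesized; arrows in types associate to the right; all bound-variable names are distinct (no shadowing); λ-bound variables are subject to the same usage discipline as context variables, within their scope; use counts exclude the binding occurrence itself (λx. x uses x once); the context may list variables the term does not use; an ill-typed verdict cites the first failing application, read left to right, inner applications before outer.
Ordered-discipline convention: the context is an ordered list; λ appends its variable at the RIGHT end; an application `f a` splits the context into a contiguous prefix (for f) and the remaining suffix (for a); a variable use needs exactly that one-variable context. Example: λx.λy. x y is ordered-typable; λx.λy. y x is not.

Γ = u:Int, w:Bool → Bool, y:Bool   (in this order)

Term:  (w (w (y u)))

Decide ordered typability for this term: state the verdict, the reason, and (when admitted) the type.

no — the type mismatch rejects it
usage: u: 1×, w: 2×, y: 1×
order of uses: w, w, y, u
typing: ill-typed: non-function type Bool applied to an argument
all disciplines: ordered ✗; linear ✗; affine ✗; relevant ✗; unrestricted ✗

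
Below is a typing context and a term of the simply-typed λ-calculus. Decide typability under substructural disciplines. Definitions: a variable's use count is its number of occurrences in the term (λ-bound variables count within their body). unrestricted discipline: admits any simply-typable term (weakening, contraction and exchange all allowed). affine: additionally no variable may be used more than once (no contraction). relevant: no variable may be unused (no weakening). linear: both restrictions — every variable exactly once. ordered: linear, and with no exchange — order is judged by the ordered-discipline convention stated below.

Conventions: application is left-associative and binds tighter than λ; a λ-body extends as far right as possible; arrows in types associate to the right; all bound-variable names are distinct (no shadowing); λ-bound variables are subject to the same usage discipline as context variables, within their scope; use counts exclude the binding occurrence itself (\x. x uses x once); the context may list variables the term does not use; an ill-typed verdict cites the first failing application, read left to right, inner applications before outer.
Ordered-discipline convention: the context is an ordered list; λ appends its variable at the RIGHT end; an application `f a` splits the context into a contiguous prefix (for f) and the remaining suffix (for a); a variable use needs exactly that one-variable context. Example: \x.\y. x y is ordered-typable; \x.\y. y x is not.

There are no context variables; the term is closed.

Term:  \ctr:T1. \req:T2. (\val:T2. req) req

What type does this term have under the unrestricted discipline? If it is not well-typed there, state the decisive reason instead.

term : T1 -> T2 -> T2
use counts: ctr (bound): 0; req (bound): 2; val (bound): 0
uses in reading order: req, req
typing: the term checks, with type T1 -> T2 -> T2
summary: ordered ✗, linear ✗, affine ✗, relevant ✗, unrestricted ✓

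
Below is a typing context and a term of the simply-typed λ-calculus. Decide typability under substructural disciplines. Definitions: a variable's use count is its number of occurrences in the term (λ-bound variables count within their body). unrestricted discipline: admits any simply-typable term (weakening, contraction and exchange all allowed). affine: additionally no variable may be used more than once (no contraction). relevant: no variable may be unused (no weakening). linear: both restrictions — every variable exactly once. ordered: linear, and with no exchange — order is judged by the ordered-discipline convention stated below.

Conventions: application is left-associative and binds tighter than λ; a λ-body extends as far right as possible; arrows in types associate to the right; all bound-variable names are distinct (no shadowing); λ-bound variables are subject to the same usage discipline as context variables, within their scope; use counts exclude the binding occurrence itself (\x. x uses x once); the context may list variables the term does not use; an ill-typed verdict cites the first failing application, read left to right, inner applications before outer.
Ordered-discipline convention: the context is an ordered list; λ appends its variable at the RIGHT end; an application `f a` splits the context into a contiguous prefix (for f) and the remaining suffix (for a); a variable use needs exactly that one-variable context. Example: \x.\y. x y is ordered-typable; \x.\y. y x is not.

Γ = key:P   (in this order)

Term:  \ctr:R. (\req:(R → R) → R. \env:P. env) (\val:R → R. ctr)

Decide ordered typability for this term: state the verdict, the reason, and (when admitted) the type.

no — key, req, val never used (weakening)
variable uses: key: 0, ctr [bound]: 1, req [bound]: 0, env [bound]: 1, val [bound]: 0
use order (left to right): env, ctr
typing: ✓ — R → P → P
summary: ordered ✗ · linear ✗ · affine ✓ · relevant ✗ · unrestricted ✓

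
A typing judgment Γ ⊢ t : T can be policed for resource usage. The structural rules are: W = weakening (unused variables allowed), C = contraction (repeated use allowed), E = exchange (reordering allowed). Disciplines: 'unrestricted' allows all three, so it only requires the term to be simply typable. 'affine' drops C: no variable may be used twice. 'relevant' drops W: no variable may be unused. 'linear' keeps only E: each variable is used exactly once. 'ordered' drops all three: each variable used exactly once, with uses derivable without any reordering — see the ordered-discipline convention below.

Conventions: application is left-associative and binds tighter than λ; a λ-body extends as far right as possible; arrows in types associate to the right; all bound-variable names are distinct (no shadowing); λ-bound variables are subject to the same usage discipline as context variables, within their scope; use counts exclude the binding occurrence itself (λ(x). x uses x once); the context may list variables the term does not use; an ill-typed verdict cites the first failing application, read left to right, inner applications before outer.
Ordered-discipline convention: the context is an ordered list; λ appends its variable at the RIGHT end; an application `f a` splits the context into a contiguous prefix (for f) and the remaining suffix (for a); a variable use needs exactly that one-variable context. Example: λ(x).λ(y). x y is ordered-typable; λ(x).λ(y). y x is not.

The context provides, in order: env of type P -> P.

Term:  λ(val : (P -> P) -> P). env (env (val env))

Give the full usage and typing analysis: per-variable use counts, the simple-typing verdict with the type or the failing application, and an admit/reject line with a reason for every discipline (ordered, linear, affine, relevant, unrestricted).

variable uses: env: 3×; val (λ-bound): 1×
order of uses: env, env, val, env
typing: ✓ — ((P -> P) -> P) -> P
ordered ✗ (uses contraction: env ×3)
linear ✗ (uses contraction: env ×3)
affine ✗ (uses contraction: env ×3)
relevant ✓ (every one of env, val appears)
unrestricted ✓ (well-typed at ((P -> P) -> P) -> P; no restrictions here)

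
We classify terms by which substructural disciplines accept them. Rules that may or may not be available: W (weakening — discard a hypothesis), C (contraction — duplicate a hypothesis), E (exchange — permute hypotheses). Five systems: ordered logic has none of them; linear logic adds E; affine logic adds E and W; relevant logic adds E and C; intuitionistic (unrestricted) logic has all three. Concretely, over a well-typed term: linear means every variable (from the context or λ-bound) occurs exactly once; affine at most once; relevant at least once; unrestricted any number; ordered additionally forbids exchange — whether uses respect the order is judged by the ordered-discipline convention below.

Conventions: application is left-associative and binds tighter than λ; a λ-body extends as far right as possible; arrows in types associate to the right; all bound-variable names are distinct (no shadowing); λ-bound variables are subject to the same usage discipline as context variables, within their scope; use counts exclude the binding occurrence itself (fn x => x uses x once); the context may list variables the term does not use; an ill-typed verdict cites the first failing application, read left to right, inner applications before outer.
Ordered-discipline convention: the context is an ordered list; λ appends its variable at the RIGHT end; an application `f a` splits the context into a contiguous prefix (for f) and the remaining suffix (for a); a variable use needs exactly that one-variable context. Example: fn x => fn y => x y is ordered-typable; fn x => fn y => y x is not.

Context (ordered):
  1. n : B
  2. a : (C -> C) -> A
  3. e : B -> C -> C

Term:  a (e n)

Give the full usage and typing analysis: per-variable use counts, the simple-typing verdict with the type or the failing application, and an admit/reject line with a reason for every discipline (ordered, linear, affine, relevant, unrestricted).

counts: n: 1, a: 1, e: 1
order of uses: a, e, n
typing: the term checks, with type A
ordered: ✗, no ordered split (uses run a, e, n)
linear: ✓, single use per variable (n, a, e)
affine: ✓, n, a, e: no repeats, contraction unneeded
relevant: ✓, none of n, a, e goes unused
unrestricted: ✓, well-typed at A; no restrictions here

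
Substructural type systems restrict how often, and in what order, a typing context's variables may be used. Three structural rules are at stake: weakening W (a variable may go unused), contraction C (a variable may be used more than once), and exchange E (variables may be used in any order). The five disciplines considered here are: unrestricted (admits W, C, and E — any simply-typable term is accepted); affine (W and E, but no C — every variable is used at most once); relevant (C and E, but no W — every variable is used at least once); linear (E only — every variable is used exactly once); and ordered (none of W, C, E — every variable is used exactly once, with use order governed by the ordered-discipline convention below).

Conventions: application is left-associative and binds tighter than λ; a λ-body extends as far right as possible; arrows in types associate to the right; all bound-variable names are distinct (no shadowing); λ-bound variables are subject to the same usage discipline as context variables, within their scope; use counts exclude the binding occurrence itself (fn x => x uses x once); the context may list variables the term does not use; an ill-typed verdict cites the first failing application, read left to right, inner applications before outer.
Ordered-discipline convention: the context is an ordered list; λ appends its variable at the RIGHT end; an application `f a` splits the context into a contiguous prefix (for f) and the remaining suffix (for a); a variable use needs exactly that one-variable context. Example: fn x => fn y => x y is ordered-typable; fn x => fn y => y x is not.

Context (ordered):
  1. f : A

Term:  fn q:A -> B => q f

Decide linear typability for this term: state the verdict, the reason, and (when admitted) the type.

yes — each of f, q used exactly once; term : (A -> B) -> B
usage: f: 1; q [bound]: 1
use order (left to right): q, f
typing: the term checks, with type (A -> B) -> B
summary: ordered ✗ | linear ✓ | affine ✓ | relevant ✓ | unrestricted ✓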